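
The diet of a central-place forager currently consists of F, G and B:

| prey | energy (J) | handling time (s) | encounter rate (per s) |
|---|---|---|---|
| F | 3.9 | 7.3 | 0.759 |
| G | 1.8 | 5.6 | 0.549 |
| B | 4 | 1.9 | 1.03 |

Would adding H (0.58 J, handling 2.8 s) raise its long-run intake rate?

No

Current rate: (0.759×3.9 + 0.549×1.8 + 1.03×4)/(1 + 0.759×7.3 + 0.549×5.6 + 1.03×1.9) = 0.6972 J/s.
H: E/h = 0.58/2.8 = 0.2071 J/s.
0.2071 < 0.6972, so adding H would lower the average — exclude it.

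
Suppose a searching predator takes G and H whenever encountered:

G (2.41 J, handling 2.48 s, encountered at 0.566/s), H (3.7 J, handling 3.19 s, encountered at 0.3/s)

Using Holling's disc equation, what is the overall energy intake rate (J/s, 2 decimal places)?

R = (0.566×2.41 + 0.3×3.7) / (1 + 0.566×2.48 + 0.3×3.19) = 2.474/3.361 = 0.7362 J/s.

0.74 J/s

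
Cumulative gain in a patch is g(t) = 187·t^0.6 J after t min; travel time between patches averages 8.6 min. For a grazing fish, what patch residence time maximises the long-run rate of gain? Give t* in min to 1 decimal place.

Maximise g(t)/(T+t): set derivative to zero → g'(t)(T+t) = g(t).
g'(t) = 0.6·187·t^-0.4. Setting 0.6·187·t^-0.4 = 187·t^0.6/(8.6+t) gives 0.6(8.6+t) = t, so 0.40·t = 0.6×8.6.
t* = 0.6×8.6/0.40 = 12.9 min.

12.9 min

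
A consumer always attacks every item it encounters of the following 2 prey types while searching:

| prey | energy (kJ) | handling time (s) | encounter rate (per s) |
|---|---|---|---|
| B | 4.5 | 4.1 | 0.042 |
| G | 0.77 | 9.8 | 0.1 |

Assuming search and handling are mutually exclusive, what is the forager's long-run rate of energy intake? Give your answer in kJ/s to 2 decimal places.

R = (0.042×4.5 + 0.1×0.77) / (1 + 0.042×4.1 + 0.1×9.8) = 0.266/2.152 = 0.1236 kJ/s.

0.12 kJ/s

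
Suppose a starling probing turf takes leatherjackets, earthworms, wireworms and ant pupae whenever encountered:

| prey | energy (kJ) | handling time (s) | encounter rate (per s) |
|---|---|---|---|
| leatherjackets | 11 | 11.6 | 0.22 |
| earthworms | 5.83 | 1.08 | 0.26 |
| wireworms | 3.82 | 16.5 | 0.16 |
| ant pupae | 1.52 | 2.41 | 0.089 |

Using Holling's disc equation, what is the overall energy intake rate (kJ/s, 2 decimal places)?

0.70 kJ/s

R = (0.22×11 + 0.26×5.83 + 0.16×3.82 + 0.089×1.52) / (1 + 0.22×11.6 + 0.26×1.08 + 0.16×16.5 + 0.089×2.41) = 4.682/6.687 = 0.7002 kJ/s.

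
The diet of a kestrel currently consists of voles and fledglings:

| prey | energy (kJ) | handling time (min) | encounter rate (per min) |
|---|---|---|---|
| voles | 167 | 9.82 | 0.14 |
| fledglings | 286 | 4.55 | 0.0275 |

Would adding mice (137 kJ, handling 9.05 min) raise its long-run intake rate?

Current rate: (0.14×167 + 0.0275×286)/(1 + 0.14×9.82 + 0.0275×4.55) = 12.5 kJ/min.
mice: E/h = 137/9.05 = 15.14 kJ/min.
Since 15.14 > R, including mice increases the long-run rate.

Yes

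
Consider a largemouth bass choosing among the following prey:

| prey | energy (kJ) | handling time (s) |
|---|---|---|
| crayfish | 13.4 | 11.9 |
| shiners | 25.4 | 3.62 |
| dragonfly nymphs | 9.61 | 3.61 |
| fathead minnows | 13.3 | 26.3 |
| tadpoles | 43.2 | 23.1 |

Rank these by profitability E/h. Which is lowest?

fathead minnows

In descending order of E/h:
shiners: 25.4/3.62 = 7.02 kJ/s
dragonfly nymphs: 9.61/3.61 = 2.66 kJ/s
tadpoles: 43.2/23.1 = 1.87 kJ/s
crayfish: 13.4/11.9 = 1.13 kJ/s
fathead minnows: 13.3/26.3 = 0.506 kJ/s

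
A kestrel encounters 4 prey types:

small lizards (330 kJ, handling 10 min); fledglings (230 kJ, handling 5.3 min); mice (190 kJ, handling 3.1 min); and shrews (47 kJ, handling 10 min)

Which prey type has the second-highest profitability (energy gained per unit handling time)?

fledglings

In descending order of E/h:
mice: 190/3.1 = 61.3 kJ/min
fledglings: 230/5.3 = 43.4 kJ/min
small lizards: 330/10 = 33 kJ/min
shrews: 47/10 = 4.7 kJ/min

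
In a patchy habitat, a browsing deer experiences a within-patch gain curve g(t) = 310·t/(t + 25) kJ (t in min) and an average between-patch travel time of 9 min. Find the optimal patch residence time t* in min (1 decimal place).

15.0 min

Optimal t* satisfies g'(t*) = g(t*)/(T + t*).
g'(t) = 310·25/(t + 25)². Setting 310·25/(t+25)² = 310t/[(t+25)(9+t)] gives 25(9+t) = t(t+25), so t² = 25×9 = 225.
t* = √225 = 15 min.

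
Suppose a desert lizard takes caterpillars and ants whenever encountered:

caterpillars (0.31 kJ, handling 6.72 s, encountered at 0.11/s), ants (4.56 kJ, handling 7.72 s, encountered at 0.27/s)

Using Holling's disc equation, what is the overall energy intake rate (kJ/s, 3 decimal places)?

0.331 kJ/s

R = Σλ_iE_i / (1 + Σλ_ih_i)
Numerator: 0.11×0.31 + 0.27×4.56 = 1.265
Denominator: 1 + 0.11×6.72 + 0.27×7.72 = 3.824
R = 1.265/3.824 = 0.3309 kJ/s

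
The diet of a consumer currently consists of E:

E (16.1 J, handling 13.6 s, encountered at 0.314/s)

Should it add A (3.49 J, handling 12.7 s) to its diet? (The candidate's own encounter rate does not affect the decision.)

On E alone, R = ΣλE/(1+Σλh) = 5.055/5.27 = 0.9592 J/s.
Profitability of A: 3.49/12.7 = 0.2748 J/s.
Since 0.2748 < R, time spent handling A is better spent searching.

No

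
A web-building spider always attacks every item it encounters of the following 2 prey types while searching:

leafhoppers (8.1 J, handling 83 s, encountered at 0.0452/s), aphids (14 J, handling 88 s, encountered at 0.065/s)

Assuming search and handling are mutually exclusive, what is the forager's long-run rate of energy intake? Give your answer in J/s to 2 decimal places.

0.12 J/s

R = Σλ_iE_i / (1 + Σλ_ih_i)
Numerator: 0.0452×8.1 + 0.065×14 = 1.276
Denominator: 1 + 0.0452×83 + 0.065×88 = 10.47
R = 1.276/10.47 = 0.1219 J/s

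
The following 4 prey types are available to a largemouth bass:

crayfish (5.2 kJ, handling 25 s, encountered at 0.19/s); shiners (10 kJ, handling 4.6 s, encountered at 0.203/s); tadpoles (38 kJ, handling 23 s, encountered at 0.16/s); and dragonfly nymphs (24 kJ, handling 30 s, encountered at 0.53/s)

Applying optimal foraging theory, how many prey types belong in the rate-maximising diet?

Rank by E/h (kJ/s): shiners 2.17, tadpoles 1.65, dragonfly nymphs 0.8, crayfish 0.208. Include each in turn until the next type's E/h falls below the running intake rate.
Rate on top 1: 1.05. tadpoles: 1.65 > 1.05 → include.
Rate on top 2: 1.445. dragonfly nymphs: 0.8 < 1.445 → exclude; stop.
Optimal diet: shiners, tadpoles — 2 of 4 types.

2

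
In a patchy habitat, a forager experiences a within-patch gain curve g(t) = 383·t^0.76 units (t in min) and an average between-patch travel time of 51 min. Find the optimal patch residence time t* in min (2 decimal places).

Maximise g(t)/(T+t): set derivative to zero → g'(t)(T+t) = g(t).
g'(t) = 0.76·383·t^-0.24. Setting 0.76·383·t^-0.24 = 383·t^0.76/(51+t) gives 0.76(51+t) = t, so 0.24·t = 0.76×51.
t* = 0.76×51/0.24 = 161.5 min.

161.50 min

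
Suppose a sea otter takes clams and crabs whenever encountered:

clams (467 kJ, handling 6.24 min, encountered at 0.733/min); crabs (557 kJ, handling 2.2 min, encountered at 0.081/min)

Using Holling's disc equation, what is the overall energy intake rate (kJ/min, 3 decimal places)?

67.354 kJ/min

R = (0.733×467 + 0.081×557) / (1 + 0.733×6.24 + 0.081×2.2) = 387.4/5.752 = 67.35 kJ/min.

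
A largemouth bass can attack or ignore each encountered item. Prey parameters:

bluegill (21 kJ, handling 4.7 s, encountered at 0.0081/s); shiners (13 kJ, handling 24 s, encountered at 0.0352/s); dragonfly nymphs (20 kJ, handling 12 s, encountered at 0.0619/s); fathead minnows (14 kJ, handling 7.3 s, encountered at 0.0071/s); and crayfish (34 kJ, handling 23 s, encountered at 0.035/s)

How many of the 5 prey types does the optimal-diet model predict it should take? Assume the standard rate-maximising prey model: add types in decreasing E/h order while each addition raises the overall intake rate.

4

Profitabilities (E/h, kJ/s): bluegill 4.47, fathead minnows 1.92, dragonfly nymphs 1.67, crayfish 1.48, shiners 0.542. Add prey in this order while the next type's profitability exceeds the intake rate on those already taken.
Rate on top 1: 0.1639. fathead minnows: 1.92 > 0.1639 → include.
Rate on top 2: 0.2473. dragonfly nymphs: 1.67 > 0.2473 → include.
Rate on top 3: 0.8226. crayfish: 1.48 > 0.8226 → include.
Rate on top 4: 1.023. shiners: 0.542 < 1.023 → exclude; stop.
Optimal diet: bluegill, fathead minnows, dragonfly nymphs, crayfish — 4 of 5 types.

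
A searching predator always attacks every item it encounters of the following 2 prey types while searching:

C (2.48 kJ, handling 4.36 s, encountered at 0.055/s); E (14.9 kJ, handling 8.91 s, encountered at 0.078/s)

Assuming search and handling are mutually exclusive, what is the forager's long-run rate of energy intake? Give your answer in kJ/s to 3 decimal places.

0.671 kJ/s

R = Σλ_iE_i / (1 + Σλ_ih_i)
Numerator: 0.055×2.48 + 0.078×14.9 = 1.299
Denominator: 1 + 0.055×4.36 + 0.078×8.91 = 1.935
R = 1.299/1.935 = 0.6712 kJ/s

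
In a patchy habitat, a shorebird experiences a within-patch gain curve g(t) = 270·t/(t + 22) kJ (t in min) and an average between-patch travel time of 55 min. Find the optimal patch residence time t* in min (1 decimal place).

34.8 min

By the marginal value theorem, leave when the instantaneous gain rate g'(t) equals the habitat-wide average g(t)/(T + t).
g'(t) = 270·22/(t + 22)². Setting 270·22/(t+22)² = 270t/[(t+22)(55+t)] gives 22(55+t) = t(t+22), so t² = 22×55 = 1210.
t* = √1210 = 34.79 min.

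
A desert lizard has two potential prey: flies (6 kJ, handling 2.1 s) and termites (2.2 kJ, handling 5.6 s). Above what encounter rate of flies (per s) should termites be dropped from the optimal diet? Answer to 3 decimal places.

0.076 per s

Drop termites once their profitability E₂/h₂ falls below the rate achievable on flies alone: E₂/h₂ = λE₁/(1 + λh₁).
Solve for λ: λE₁h₂ = E₂(1 + λh₁) → λ(E₁h₂ − E₂h₁) = E₂ → λ = E₂/(E₁h₂ − E₂h₁).
λ = 2.2/(6×5.6 − 2.2×2.1) = 2.2/28.98 = 0.07591 per s.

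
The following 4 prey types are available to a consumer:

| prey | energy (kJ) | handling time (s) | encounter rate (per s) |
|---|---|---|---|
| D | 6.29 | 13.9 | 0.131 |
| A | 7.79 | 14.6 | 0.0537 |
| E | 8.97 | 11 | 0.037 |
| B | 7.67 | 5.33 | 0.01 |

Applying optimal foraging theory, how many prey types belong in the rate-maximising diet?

4

Rank by E/h (kJ/s): B 1.44, E 0.815, A 0.534, D 0.453. Include each in turn until the next type's E/h falls below the running intake rate.
Rate on top 1: 0.07282. E: 0.815 > 0.07282 → include.
Rate on top 2: 0.2798. A: 0.534 > 0.2798 → include.
Rate on top 3: 0.3684. D: 0.453 > 0.3684 → include.
Optimal diet: B, E, A, D — 4 of 4 types.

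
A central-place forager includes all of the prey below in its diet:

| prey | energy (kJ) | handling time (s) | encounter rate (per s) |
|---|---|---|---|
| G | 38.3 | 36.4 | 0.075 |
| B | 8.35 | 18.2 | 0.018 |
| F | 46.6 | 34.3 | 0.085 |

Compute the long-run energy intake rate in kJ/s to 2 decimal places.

R = (0.075×38.3 + 0.018×8.35 + 0.085×46.6) / (1 + 0.075×36.4 + 0.018×18.2 + 0.085×34.3) = 6.984/6.973 = 1.002 kJ/s.

1.00 kJ/s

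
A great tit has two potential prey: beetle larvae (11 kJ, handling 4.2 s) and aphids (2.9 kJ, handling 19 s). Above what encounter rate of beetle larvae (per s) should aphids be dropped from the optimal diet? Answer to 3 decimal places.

0.015 per s

Drop aphids once their profitability E₂/h₂ falls below the rate achievable on beetle larvae alone: E₂/h₂ = λE₁/(1 + λh₁).
Solve for λ: λE₁h₂ = E₂(1 + λh₁) → λ(E₁h₂ − E₂h₁) = E₂ → λ = E₂/(E₁h₂ − E₂h₁).
λ = 2.9/(11×19 − 2.9×4.2) = 2.9/196.8 = 0.01473 per s.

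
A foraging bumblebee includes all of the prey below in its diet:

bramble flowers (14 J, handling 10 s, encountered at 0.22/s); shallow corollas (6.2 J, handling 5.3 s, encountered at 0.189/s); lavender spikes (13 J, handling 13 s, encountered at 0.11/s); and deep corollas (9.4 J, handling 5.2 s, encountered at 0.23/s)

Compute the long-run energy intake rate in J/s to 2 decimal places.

1.15 J/s

R = (0.22×14 + 0.189×6.2 + 0.11×13 + 0.23×9.4) / (1 + 0.22×10 + 0.189×5.3 + 0.11×13 + 0.23×5.2) = 7.844/6.828 = 1.149 J/s.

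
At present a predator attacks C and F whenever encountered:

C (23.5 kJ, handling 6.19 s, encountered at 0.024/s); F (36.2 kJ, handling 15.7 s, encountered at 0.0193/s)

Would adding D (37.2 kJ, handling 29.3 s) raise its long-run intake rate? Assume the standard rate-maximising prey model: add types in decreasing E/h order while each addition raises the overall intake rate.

Yes

Current rate: (0.024×23.5 + 0.0193×36.2)/(1 + 0.024×6.19 + 0.0193×15.7) = 0.8699 kJ/s.
D: E/h = 37.2/29.3 = 1.27 kJ/s.
Since 1.27 > R, including D increases the long-run rate.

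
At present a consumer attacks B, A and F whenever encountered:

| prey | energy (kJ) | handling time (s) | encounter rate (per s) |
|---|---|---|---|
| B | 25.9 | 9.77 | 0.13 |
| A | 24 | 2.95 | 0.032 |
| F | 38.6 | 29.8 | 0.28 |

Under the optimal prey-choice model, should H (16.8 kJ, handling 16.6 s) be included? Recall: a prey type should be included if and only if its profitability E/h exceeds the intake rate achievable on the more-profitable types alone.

No

On B, A and F alone, R = ΣλE/(1+Σλh) = 14.94/10.71 = 1.395 kJ/s.
Profitability of H: 16.8/16.6 = 1.012 kJ/s.
Since 1.012 < R, time spent handling H is better spent searching.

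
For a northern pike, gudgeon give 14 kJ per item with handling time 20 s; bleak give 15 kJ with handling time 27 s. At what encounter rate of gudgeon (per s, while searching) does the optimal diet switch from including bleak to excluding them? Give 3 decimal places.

0.192 per s

At the threshold, the rate on gudgeon alone equals the profitability of bleak: λ·14/(1 + λ·20) = 15/27 = 0.5556.
Rearranging, λ(14 − 0.5556×20) = 0.5556, so λ = 0.5556/2.889 = 0.1923 per s.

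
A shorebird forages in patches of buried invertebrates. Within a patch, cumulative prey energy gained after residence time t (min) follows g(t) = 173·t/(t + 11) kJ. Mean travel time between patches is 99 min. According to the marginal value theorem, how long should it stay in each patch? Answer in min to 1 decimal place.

Maximise g(t)/(T+t): set derivative to zero → g'(t)(T+t) = g(t).
g'(t) = 173·11/(t + 11)². Setting 173·11/(t+11)² = 173t/[(t+11)(99+t)] gives 11(99+t) = t(t+11), so t² = 11×99 = 1089.
t* = √1089 = 33 min.

33.0 min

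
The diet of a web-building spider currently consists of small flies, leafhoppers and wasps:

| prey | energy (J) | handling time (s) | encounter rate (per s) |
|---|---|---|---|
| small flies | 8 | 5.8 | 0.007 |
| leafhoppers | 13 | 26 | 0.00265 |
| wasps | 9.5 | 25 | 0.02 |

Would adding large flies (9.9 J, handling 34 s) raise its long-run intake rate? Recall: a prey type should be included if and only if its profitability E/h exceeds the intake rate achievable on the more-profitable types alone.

Intake rate on the current diet: R = (0.007×8 + 0.00265×13 + 0.02×9.5) / (1 + 0.007×5.8 + 0.00265×26 + 0.02×25) = 0.2804/1.61 = 0.1742 J/s.
Profitability of large flies: 9.9/34 = 0.2912 J/s.
Since 0.2912 > R, including large flies increases the long-run rate.

Yes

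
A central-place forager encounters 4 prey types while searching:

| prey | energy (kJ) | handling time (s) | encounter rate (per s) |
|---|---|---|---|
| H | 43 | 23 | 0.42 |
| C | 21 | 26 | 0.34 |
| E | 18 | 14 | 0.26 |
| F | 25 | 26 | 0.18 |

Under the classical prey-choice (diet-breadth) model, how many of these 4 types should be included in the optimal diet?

Rank by E/h (kJ/s): H 1.87, E 1.29, F 0.962, C 0.808. Include each in turn until the next type's E/h falls below the running intake rate.
Rate on top 1: 1.694. E: 1.29 < 1.694 → exclude; stop.
Optimal diet: H — 1 of 4 types.

1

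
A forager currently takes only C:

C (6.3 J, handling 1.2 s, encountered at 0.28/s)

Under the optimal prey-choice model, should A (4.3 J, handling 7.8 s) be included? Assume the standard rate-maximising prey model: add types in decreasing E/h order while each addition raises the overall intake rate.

Intake rate on the current diet: R = (0.28×6.3) / (1 + 0.28×1.2) = 1.764/1.336 = 1.32 J/s.
Profitability of A: 4.3/7.8 = 0.5513 J/s.
Since 0.5513 < R, time spent handling A is better spent searching.

No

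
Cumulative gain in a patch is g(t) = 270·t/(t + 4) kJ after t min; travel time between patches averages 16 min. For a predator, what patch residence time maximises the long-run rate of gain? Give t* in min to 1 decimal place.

8.0 min

Optimal t* satisfies g'(t*) = g(t*)/(T + t*).
g'(t) = 270·4/(t + 4)². Setting 270·4/(t+4)² = 270t/[(t+4)(16+t)] gives 4(16+t) = t(t+4), so t² = 4×16 = 64.
t* = √64 = 8 min.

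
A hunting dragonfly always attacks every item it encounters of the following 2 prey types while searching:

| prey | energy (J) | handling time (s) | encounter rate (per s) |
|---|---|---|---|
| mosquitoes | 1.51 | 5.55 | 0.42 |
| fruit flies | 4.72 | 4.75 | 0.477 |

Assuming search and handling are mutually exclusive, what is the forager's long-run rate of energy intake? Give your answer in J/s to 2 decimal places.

0.52 J/s

Energy encountered per unit search time: 0.42×1.51 + 0.477×4.72 = 2.886 J/s.
Handling time per unit search time: 0.42×5.55 + 0.477×4.75 = 4.597.
Rate = 2.886/(1 + 4.597) = 0.5156 J/s.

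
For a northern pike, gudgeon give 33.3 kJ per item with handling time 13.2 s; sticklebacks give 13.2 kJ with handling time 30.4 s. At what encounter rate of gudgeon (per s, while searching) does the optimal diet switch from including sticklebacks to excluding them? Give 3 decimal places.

The zero-one rule: include sticklebacks iff E₂/h₂ > λE₁/(1+λh₁). Equality gives the switch point.
λE₁h₂ = E₂ + λE₂h₁ ⇒ λ = E₂/(E₁h₂ − E₂h₁) = 13.2/(1012 − 174.2) = 0.01575 per s.

0.016 per s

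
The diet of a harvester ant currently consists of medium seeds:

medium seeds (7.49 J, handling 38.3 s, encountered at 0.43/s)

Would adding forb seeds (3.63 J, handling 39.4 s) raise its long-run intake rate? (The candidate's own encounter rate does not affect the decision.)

Intake rate on the current diet: R = (0.43×7.49) / (1 + 0.43×38.3) = 3.221/17.47 = 0.1844 J/s.
Profitability of forb seeds: 3.63/39.4 = 0.09213 J/s.
Since 0.09213 < R, time spent handling forb seeds is better spent searching.

No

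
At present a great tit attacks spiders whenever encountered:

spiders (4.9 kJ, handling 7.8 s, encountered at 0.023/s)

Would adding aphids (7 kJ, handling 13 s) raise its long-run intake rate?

On spiders alone, R = ΣλE/(1+Σλh) = 0.1127/1.179 = 0.09556 kJ/s.
aphids: E/h = 7/13 = 0.5385 kJ/s.
Since 0.5385 > R, including aphids increases the long-run rate.

Yes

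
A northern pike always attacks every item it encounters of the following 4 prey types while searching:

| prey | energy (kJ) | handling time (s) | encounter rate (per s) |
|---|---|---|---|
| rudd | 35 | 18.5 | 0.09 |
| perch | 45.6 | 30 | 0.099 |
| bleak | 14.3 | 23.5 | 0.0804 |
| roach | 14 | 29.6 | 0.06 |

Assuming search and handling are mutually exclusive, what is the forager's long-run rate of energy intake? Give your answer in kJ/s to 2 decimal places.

Energy encountered per unit search time: 0.09×35 + 0.099×45.6 + 0.0804×14.3 + 0.06×14 = 9.654 kJ/s.
Handling time per unit search time: 0.09×18.5 + 0.099×30 + 0.0804×23.5 + 0.06×29.6 = 8.3.
Rate = 9.654/(1 + 8.3) = 1.038 kJ/s.

1.04 kJ/s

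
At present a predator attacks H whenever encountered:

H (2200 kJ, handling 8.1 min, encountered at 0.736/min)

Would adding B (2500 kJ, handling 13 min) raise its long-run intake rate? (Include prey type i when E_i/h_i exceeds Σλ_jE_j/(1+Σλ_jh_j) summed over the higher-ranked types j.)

Intake rate on the current diet: R = (0.736×2200) / (1 + 0.736×8.1) = 1619/6.962 = 232.6 kJ/min.
Profitability of B: 2500/13 = 192.3 kJ/min.
Since 192.3 < R, time spent handling B is better spent searching.

No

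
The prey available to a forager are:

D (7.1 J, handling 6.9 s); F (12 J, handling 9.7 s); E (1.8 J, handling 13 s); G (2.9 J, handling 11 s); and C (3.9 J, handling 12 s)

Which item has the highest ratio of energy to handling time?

F

Profitability E/h (J/s): D = 7.1/6.9 = 1.03, F = 12/9.7 = 1.24, E = 1.8/13 = 0.138, G = 2.9/11 = 0.264, C = 3.9/12 = 0.325.
Ranked: F > D > C > G > E.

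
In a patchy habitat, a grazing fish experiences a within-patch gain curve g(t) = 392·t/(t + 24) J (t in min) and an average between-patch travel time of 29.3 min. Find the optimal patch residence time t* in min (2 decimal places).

26.52 min

Maximise g(t)/(T+t): set derivative to zero → g'(t)(T+t) = g(t).
g'(t) = 392·24/(t + 24)². Setting 392·24/(t+24)² = 392t/[(t+24)(29.3+t)] gives 24(29.3+t) = t(t+24), so t² = 24×29.3 = 703.2.
t* = √703.2 = 26.52 min.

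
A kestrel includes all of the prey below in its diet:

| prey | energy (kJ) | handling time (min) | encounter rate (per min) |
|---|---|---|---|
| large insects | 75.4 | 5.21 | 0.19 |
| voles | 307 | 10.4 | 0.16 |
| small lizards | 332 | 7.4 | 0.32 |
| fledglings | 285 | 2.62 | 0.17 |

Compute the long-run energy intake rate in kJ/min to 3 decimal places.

R = Σλ_iE_i / (1 + Σλ_ih_i)
Numerator: 0.19×75.4 + 0.16×307 + 0.32×332 + 0.17×285 = 218.1
Denominator: 1 + 0.19×5.21 + 0.16×10.4 + 0.32×7.4 + 0.17×2.62 = 6.467
R = 218.1/6.467 = 33.73 kJ/min

33.729 kJ/min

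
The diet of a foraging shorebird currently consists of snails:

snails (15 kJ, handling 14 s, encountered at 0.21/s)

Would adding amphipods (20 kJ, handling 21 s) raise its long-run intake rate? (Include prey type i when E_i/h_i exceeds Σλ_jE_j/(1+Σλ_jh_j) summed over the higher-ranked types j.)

Intake rate on the current diet: R = (0.21×15) / (1 + 0.21×14) = 3.15/3.94 = 0.7995 kJ/s.
Profitability of amphipods: 20/21 = 0.9524 kJ/s.
0.9524 > 0.7995, so adding amphipods raises the average — include it.

Yes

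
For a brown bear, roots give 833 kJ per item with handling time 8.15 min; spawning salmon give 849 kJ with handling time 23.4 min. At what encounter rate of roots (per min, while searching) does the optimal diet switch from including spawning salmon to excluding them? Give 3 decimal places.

0.068 per min

The zero-one rule: include spawning salmon iff E₂/h₂ > λE₁/(1+λh₁). Equality gives the switch point.
λE₁h₂ = E₂ + λE₂h₁ ⇒ λ = E₂/(E₁h₂ − E₂h₁) = 849/(1.949e+04 − 6919) = 0.06753 per min.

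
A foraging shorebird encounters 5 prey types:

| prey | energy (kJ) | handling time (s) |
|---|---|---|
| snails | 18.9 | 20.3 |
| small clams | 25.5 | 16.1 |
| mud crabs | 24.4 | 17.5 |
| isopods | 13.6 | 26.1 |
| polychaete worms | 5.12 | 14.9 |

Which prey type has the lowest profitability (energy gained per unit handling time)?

In descending order of E/h:
small clams: 25.5/16.1 = 1.58 kJ/s
mud crabs: 24.4/17.5 = 1.39 kJ/s
snails: 18.9/20.3 = 0.931 kJ/s
isopods: 13.6/26.1 = 0.521 kJ/s
polychaete worms: 5.12/14.9 = 0.344 kJ/s

polychaete worms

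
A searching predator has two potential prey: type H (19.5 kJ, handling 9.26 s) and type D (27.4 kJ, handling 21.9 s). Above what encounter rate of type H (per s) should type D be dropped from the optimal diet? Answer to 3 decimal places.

At the threshold, the rate on type H alone equals the profitability of type D: λ·19.5/(1 + λ·9.26) = 27.4/21.9 = 1.251.
Rearranging, λ(19.5 − 1.251×9.26) = 1.251, so λ = 1.251/7.914 = 0.1581 per s.

0.158 per s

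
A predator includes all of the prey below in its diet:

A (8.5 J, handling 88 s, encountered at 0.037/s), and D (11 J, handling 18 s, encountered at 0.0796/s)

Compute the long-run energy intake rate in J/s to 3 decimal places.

Energy encountered per unit search time: 0.037×8.5 + 0.0796×11 = 1.19 J/s.
Handling time per unit search time: 0.037×88 + 0.0796×18 = 4.689.
Rate = 1.19/(1 + 4.689) = 0.2092 J/s.

0.209 J/s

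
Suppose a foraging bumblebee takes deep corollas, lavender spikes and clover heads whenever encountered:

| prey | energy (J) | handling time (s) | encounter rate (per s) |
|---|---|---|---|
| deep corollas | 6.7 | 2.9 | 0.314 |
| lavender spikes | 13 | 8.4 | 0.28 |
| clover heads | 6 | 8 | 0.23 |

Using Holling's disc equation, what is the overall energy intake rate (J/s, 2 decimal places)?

1.17 J/s

Energy encountered per unit search time: 0.314×6.7 + 0.28×13 + 0.23×6 = 7.124 J/s.
Handling time per unit search time: 0.314×2.9 + 0.28×8.4 + 0.23×8 = 5.103.
Rate = 7.124/(1 + 5.103) = 1.167 J/s.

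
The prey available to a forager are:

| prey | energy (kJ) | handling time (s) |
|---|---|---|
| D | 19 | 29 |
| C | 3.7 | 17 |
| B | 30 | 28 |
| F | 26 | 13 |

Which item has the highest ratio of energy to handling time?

Profitability E/h (kJ/s): D = 19/29 = 0.655, C = 3.7/17 = 0.218, B = 30/28 = 1.07, F = 26/13 = 2.
Ranked: F > B > D > C.

F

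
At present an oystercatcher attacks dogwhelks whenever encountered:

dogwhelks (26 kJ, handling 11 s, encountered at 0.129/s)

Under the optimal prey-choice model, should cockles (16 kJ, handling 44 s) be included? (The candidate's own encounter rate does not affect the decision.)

No

On dogwhelks alone, R = ΣλE/(1+Σλh) = 3.354/2.419 = 1.387 kJ/s.
Profitability of cockles: 16/44 = 0.3636 kJ/s.
0.3636 < 1.387, so adding cockles would lower the average — exclude it.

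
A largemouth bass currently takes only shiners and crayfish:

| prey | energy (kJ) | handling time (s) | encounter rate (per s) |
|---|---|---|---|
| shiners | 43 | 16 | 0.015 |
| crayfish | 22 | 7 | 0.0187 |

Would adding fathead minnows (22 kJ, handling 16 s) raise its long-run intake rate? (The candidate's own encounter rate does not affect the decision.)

Yes

On shiners and crayfish alone, R = ΣλE/(1+Σλh) = 1.056/1.371 = 0.7706 kJ/s.
fathead minnows: E/h = 22/16 = 1.375 kJ/s.
Since 1.375 > R, including fathead minnows increases the long-run rate.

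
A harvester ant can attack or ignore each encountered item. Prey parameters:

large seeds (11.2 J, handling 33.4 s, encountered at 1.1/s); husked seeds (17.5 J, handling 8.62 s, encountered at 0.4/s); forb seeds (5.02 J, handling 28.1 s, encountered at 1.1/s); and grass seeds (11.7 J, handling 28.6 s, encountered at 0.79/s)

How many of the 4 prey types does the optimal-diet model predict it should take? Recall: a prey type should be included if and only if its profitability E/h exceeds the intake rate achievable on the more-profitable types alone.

Rank by E/h (J/s): husked seeds 2.03, grass seeds 0.409, large seeds 0.335, forb seeds 0.179. Include each in turn until the next type's E/h falls below the running intake rate.
Rate on top 1: 1.574. grass seeds: 0.409 < 1.574 → exclude; stop.
Optimal diet: husked seeds — 1 of 4 types.

1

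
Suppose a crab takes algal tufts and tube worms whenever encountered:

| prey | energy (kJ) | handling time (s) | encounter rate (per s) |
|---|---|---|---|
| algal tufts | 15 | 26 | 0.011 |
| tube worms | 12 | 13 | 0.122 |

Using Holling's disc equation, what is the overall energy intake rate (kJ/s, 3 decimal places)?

R = Σλ_iE_i / (1 + Σλ_ih_i)
Numerator: 0.011×15 + 0.122×12 = 1.629
Denominator: 1 + 0.011×26 + 0.122×13 = 2.872
R = 1.629/2.872 = 0.5672 kJ/s

0.567 kJ/s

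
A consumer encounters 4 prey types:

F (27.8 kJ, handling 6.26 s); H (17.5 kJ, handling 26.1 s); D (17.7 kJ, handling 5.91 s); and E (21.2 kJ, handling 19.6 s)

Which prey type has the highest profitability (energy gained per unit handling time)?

F

In descending order of E/h:
F: 27.8/6.26 = 4.44 kJ/s
D: 17.7/5.91 = 2.99 kJ/s
E: 21.2/19.6 = 1.08 kJ/s
H: 17.5/26.1 = 0.67 kJ/s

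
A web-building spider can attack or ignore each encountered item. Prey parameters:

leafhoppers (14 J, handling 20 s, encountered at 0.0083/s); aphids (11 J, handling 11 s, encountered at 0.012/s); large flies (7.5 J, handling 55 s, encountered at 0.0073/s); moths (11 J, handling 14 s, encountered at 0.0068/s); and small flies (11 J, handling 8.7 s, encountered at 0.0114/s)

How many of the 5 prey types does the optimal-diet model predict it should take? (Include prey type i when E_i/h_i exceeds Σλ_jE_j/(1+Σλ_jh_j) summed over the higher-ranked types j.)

Rank by E/h (J/s): small flies 1.26, aphids 1, moths 0.786, leafhoppers 0.7, large flies 0.136. Include each in turn until the next type's E/h falls below the running intake rate.
Rate on top 1: 0.1141. aphids: 1 > 0.1141 → include.
Rate on top 2: 0.2091. moths: 0.786 > 0.2091 → include.
Rate on top 3: 0.2505. leafhoppers: 0.7 > 0.2505 → include.
Rate on top 4: 0.3005. large flies: 0.136 < 0.3005 → exclude; stop.
Optimal diet: small flies, aphids, moths, leafhoppers — 4 of 5 types.

4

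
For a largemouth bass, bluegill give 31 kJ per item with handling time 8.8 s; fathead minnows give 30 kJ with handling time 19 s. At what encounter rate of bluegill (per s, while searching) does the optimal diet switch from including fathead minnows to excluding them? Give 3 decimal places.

0.092 per s

At the threshold, the rate on bluegill alone equals the profitability of fathead minnows: λ·31/(1 + λ·8.8) = 30/19 = 1.579.
Rearranging, λ(31 − 1.579×8.8) = 1.579, so λ = 1.579/17.11 = 0.09231 per s.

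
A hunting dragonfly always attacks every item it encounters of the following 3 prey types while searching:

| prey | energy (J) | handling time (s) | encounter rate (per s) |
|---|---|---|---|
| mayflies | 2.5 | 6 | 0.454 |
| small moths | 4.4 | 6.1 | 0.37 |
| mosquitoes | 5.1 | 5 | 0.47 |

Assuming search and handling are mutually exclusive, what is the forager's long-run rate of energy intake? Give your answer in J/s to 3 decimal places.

0.619 J/s

R = (0.454×2.5 + 0.37×4.4 + 0.47×5.1) / (1 + 0.454×6 + 0.37×6.1 + 0.47×5) = 5.16/8.331 = 0.6194 J/s.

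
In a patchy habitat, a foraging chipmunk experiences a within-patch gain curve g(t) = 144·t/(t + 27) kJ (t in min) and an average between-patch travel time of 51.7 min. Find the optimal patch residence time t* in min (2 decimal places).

37.36 min

Maximise g(t)/(T+t): set derivative to zero → g'(t)(T+t) = g(t).
g'(t) = 144·27/(t + 27)². Setting 144·27/(t+27)² = 144t/[(t+27)(51.7+t)] gives 27(51.7+t) = t(t+27), so t² = 27×51.7 = 1396.
t* = √1396 = 37.36 min.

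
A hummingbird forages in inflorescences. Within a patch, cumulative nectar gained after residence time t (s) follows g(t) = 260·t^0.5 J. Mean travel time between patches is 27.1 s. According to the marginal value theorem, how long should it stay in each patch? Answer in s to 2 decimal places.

27.10 s

Optimal t* satisfies g'(t*) = g(t*)/(T + t*).
g'(t) = 0.5·260·t^-0.5. Setting 0.5·260·t^-0.5 = 260·t^0.5/(27.1+t) gives 0.5(27.1+t) = t, so 0.50·t = 0.5×27.1.
t* = 0.5×27.1/0.50 = 27.1 s.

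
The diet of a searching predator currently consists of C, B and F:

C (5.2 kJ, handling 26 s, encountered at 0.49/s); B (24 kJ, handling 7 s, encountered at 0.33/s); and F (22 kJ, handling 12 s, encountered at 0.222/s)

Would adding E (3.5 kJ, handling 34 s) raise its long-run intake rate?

No

Current rate: (0.49×5.2 + 0.33×24 + 0.222×22)/(1 + 0.49×26 + 0.33×7 + 0.222×12) = 0.8203 kJ/s.
E: E/h = 3.5/34 = 0.1029 kJ/s.
0.1029 < 0.8203, so adding E would lower the average — exclude it.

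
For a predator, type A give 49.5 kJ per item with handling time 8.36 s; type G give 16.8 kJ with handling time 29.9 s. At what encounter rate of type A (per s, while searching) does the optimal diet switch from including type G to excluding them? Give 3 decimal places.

0.013 per s

Drop type G once their profitability E₂/h₂ falls below the rate achievable on type A alone: E₂/h₂ = λE₁/(1 + λh₁).
Solve for λ: λE₁h₂ = E₂(1 + λh₁) → λ(E₁h₂ − E₂h₁) = E₂ → λ = E₂/(E₁h₂ − E₂h₁).
λ = 16.8/(49.5×29.9 − 16.8×8.36) = 16.8/1340 = 0.01254 per s.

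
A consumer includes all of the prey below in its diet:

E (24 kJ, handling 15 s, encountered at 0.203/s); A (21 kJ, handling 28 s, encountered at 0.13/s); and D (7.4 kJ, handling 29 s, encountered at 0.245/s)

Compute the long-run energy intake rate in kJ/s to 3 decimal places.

0.637 kJ/s

R = Σλ_iE_i / (1 + Σλ_ih_i)
Numerator: 0.203×24 + 0.13×21 + 0.245×7.4 = 9.415
Denominator: 1 + 0.203×15 + 0.13×28 + 0.245×29 = 14.79
R = 9.415/14.79 = 0.6366 kJ/s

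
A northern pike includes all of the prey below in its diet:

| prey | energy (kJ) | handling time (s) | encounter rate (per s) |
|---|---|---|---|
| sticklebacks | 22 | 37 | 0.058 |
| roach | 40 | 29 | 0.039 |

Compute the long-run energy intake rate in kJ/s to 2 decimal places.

0.66 kJ/s

R = Σλ_iE_i / (1 + Σλ_ih_i)
Numerator: 0.058×22 + 0.039×40 = 2.836
Denominator: 1 + 0.058×37 + 0.039×29 = 4.277
R = 2.836/4.277 = 0.6631 kJ/s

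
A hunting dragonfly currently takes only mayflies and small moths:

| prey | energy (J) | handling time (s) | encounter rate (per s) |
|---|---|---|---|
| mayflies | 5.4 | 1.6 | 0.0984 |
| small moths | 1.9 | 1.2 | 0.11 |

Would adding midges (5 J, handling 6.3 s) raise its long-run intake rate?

Yes

Current rate: (0.0984×5.4 + 0.11×1.9)/(1 + 0.0984×1.6 + 0.11×1.2) = 0.5742 J/s.
midges: E/h = 5/6.3 = 0.7937 J/s.
0.7937 > 0.5742, so adding midges raises the average — include it.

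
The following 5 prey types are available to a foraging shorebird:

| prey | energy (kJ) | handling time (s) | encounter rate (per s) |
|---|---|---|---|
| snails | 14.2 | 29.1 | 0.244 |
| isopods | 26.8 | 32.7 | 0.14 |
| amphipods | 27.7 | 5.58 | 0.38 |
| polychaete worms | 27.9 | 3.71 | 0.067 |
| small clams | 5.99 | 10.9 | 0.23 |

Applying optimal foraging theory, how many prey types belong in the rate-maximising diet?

Profitabilities (E/h, kJ/s): polychaete worms 7.52, amphipods 4.96, isopods 0.82, small clams 0.55, snails 0.488. Add prey in this order while the next type's profitability exceeds the intake rate on those already taken.
Rate on top 1: 1.497. amphipods: 4.96 > 1.497 → include.
Rate on top 2: 3.679. isopods: 0.82 < 3.679 → exclude; stop.
Optimal diet: polychaete worms, amphipods — 2 of 5 types.

2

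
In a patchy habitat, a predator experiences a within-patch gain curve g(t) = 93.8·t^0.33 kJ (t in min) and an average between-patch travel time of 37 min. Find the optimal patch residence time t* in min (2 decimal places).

18.22 min

Optimal t* satisfies g'(t*) = g(t*)/(T + t*).
g'(t) = 0.33·93.8·t^-0.67. Setting 0.33·93.8·t^-0.67 = 93.8·t^0.33/(37+t) gives 0.33(37+t) = t, so 0.67·t = 0.33×37.
t* = 0.33×37/0.67 = 18.22 min.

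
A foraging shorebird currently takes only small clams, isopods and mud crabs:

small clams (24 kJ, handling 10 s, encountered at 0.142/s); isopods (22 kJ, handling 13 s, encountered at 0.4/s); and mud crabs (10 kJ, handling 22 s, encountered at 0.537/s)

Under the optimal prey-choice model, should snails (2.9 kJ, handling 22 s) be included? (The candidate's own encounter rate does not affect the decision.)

On small clams, isopods and mud crabs alone, R = ΣλE/(1+Σλh) = 17.58/19.43 = 0.9045 kJ/s.
snails: E/h = 2.9/22 = 0.1318 kJ/s.
0.1318 < 0.9045, so adding snails would lower the average — exclude it.

No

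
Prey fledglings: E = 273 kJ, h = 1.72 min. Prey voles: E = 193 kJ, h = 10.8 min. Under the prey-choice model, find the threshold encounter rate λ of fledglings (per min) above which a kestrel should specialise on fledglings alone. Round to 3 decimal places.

0.074 per min

Drop voles once their profitability E₂/h₂ falls below the rate achievable on fledglings alone: E₂/h₂ = λE₁/(1 + λh₁).
Solve for λ: λE₁h₂ = E₂(1 + λh₁) → λ(E₁h₂ − E₂h₁) = E₂ → λ = E₂/(E₁h₂ − E₂h₁).
λ = 193/(273×10.8 − 193×1.72) = 193/2616 = 0.07376 per min.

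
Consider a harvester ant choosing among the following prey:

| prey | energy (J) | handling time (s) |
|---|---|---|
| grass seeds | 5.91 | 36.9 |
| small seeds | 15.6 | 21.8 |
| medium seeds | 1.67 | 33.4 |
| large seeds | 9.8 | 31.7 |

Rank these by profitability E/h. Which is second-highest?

Profitability E/h (J/s): grass seeds = 5.91/36.9 = 0.16, small seeds = 15.6/21.8 = 0.716, medium seeds = 1.67/33.4 = 0.05, large seeds = 9.8/31.7 = 0.309.
Ranked: small seeds > large seeds > grass seeds > medium seeds.

large seeds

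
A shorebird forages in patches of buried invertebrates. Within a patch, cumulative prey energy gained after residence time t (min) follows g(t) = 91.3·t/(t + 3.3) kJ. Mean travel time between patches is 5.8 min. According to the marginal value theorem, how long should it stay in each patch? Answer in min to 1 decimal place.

Maximise g(t)/(T+t): set derivative to zero → g'(t)(T+t) = g(t).
g'(t) = 91.3·3.3/(t + 3.3)². Setting 91.3·3.3/(t+3.3)² = 91.3t/[(t+3.3)(5.8+t)] gives 3.3(5.8+t) = t(t+3.3), so t² = 3.3×5.8 = 19.14.
t* = √19.14 = 4.375 min.

4.4 min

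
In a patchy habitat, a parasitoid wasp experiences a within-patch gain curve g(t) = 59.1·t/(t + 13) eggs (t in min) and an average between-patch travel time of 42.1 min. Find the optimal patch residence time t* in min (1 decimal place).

Maximise g(t)/(T+t): set derivative to zero → g'(t)(T+t) = g(t).
g'(t) = 59.1·13/(t + 13)². Setting 59.1·13/(t+13)² = 59.1t/[(t+13)(42.1+t)] gives 13(42.1+t) = t(t+13), so t² = 13×42.1 = 547.3.
t* = √547.3 = 23.39 min.

23.4 min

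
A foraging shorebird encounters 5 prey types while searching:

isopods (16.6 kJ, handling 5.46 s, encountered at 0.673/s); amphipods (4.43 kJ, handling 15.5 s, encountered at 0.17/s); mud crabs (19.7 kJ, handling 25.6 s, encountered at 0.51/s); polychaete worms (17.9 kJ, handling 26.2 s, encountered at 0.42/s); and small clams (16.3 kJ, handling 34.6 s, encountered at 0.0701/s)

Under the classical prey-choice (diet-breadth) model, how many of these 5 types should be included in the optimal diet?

1

Profitabilities (E/h, kJ/s): isopods 3.04, mud crabs 0.77, polychaete worms 0.683, small clams 0.471, amphipods 0.286. Add prey in this order while the next type's profitability exceeds the intake rate on those already taken.
Rate on top 1: 2.39. mud crabs: 0.77 < 2.39 → exclude; stop.
Optimal diet: isopods — 1 of 5 types.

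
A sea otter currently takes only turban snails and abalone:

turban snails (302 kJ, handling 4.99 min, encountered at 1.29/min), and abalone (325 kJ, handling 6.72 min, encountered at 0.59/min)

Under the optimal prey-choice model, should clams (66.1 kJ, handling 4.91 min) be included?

No

On turban snails and abalone alone, R = ΣλE/(1+Σλh) = 581.3/11.4 = 50.99 kJ/min.
clams: E/h = 66.1/4.91 = 13.46 kJ/min.
Since 13.46 < R, time spent handling clams is better spent searching.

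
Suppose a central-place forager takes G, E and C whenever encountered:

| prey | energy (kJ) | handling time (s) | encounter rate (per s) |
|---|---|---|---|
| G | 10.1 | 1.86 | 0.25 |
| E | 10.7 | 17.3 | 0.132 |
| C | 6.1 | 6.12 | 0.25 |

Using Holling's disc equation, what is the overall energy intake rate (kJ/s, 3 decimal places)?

1.035 kJ/s

R = Σλ_iE_i / (1 + Σλ_ih_i)
Numerator: 0.25×10.1 + 0.132×10.7 + 0.25×6.1 = 5.462
Denominator: 1 + 0.25×1.86 + 0.132×17.3 + 0.25×6.12 = 5.279
R = 5.462/5.279 = 1.035 kJ/s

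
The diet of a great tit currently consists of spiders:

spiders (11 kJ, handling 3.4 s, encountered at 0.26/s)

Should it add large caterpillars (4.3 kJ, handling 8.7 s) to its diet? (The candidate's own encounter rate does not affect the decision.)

Current rate: (0.26×11)/(1 + 0.26×3.4) = 1.518 kJ/s.
Profitability of large caterpillars: 4.3/8.7 = 0.4943 kJ/s.
0.4943 < 1.518, so adding large caterpillars would lower the average — exclude it.

No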